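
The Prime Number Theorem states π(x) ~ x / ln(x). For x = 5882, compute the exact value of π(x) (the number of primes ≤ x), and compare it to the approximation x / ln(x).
π(5882) = 775;  x/ln(x) ≈ 677.68;  relative error ≈ 12.56%.

Directly count primes up to 5882: π(5882) = 775. The PNT approximation gives 5882/ln(5882) ≈ 5882/8.67965 ≈ 677.68. Relative error (π(x) − x/ln(x)) / π(x) ≈ 12.56%; the approximation is known to undercount slightly (Li(x) is a better estimate).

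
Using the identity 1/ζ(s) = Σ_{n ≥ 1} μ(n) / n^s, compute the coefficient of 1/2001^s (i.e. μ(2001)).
μ(2001) = -1

Factor n = 2001 = 3 · 23 · 29. μ(n) = 0 if any exponent ≥ 2 (not squarefree); otherwise μ(n) = (−1)^{ω(n)} where ω(n) is the number of distinct prime factors. Applying: μ(2001) = -1.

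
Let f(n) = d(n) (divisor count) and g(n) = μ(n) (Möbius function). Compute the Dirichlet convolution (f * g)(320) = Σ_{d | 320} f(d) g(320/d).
(d * μ)(320) = 1

Divisors of 320: [1, 2, 4, 5, 8, 10, 16, 20, 32, 40, 64, 80, 160, 320]. For each d | 320:
  d = 1: d(1) · μ(320/1) = 1 · 0 = 0
  d = 2: d(2) · μ(320/2) = 2 · 0 = 0
  d = 4: d(4) · μ(320/4) = 3 · 0 = 0
  d = 5: d(5) · μ(320/5) = 2 · 0 = 0
  d = 8: d(8) · μ(320/8) = 4 · 0 = 0
  d = 10: d(10) · μ(320/10) = 4 · 0 = 0
  d = 16: d(16) · μ(320/16) = 5 · 0 = 0
  d = 20: d(20) · μ(320/20) = 6 · 0 = 0
  d = 32: d(32) · μ(320/32) = 6 · 1 = 6
  d = 40: d(40) · μ(320/40) = 8 · 0 = 0
  d = 64: d(64) · μ(320/64) = 7 · -1 = -7
  d = 80: d(80) · μ(320/80) = 10 · 0 = 0
  d = 160: d(160) · μ(320/160) = 12 · -1 = -12
  d = 320: d(320) · μ(320/320) = 14 · 1 = 14
Summing: (d * μ)(320) = 0 + 0 + 0 + 0 + 0 + 0 + 0 + 0 + 6 + 0 + -7 + 0 + -12 + 14 = 1.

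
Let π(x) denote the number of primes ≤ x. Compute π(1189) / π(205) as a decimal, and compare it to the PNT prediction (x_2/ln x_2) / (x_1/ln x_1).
π(1189)/π(205) = 195/46 ≈ 4.2391;  PNT prediction ≈ 4.3601.

π(205) = 46 and π(1189) = 195, so π(1189)/π(205) ≈ 4.2391. The PNT-predicted ratio is (1189/ln(1189)) / (205/ln(205)) ≈ 4.3601. The two agree to within a few percent, as expected.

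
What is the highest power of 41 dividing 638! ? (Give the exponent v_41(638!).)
v_41(638!) = 15

Legendre's formula: v_p(n!) = Σ_{k ≥ 1} ⌊n / p^k⌋. For p = 41, n = 638, the terms are:
  ⌊638/41^1⌋ = ⌊638/41⌋ = 15
(the next term ⌊638/41^2⌋ = 0, terminating the sum). Summing: v_41(638!) = 15 = 15.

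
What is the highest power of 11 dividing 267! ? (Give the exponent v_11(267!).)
v_11(267!) = 26

Legendre's formula: v_p(n!) = Σ_{k ≥ 1} ⌊n / p^k⌋. For p = 11, n = 267, the terms are:
  ⌊267/11^1⌋ = ⌊267/11⌋ = 24
  ⌊267/11^2⌋ = ⌊267/121⌋ = 2
(the next term ⌊267/11^3⌋ = 0, terminating the sum). Summing: v_11(267!) = 24 + 2 = 26.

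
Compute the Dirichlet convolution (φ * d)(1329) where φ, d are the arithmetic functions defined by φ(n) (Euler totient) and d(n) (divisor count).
(φ * d)(1329) = 1776

Divisors of 1329: [1, 3, 443, 1329]. For each d | 1329:
  d = 1: φ(1) · d(1329/1) = 1 · 4 = 4
  d = 3: φ(3) · d(1329/3) = 2 · 2 = 4
  d = 443: φ(443) · d(1329/443) = 442 · 2 = 884
  d = 1329: φ(1329) · d(1329/1329) = 884 · 1 = 884
Summing: (φ * d)(1329) = 4 + 4 + 884 + 884 = 1776.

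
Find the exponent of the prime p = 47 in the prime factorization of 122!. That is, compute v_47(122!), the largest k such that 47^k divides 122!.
v_47(122!) = 2

Legendre's formula: v_p(n!) = Σ_{k ≥ 1} ⌊n / p^k⌋. For p = 47, n = 122, the terms are:
  ⌊122/47^1⌋ = ⌊122/47⌋ = 2
(the next term ⌊122/47^2⌋ = 0, terminating the sum). Summing: v_47(122!) = 2 = 2.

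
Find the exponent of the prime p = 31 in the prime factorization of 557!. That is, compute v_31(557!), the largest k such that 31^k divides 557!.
v_31(557!) = 17

Legendre's formula: v_p(n!) = Σ_{k ≥ 1} ⌊n / p^k⌋. For p = 31, n = 557, the terms are:
  ⌊557/31^1⌋ = ⌊557/31⌋ = 17
(the next term ⌊557/31^2⌋ = 0, terminating the sum). Summing: v_31(557!) = 17 = 17.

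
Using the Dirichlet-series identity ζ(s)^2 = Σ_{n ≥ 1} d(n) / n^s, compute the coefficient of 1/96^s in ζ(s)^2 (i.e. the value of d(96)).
d(96) = 12

ζ(s)^2 = (Σ 1/m^s)(Σ 1/k^s). The coefficient of 1/n^s in the product is the number of ordered pairs (m, k) with mk = n, which equals d(n). For n = 96, divisors are [1, 2, 3, 4, 6, 8, 12, 16, 24, 32, 48, 96], so d(96) = 12.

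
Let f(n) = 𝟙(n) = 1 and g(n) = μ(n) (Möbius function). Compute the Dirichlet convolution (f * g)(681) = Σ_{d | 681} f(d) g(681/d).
(𝟙 * μ)(681) = 0

Divisors of 681: [1, 3, 227, 681]. For each d | 681:
  d = 1: 𝟙(1) · μ(681/1) = 1 · 1 = 1
  d = 3: 𝟙(3) · μ(681/3) = 1 · -1 = -1
  d = 227: 𝟙(227) · μ(681/227) = 1 · -1 = -1
  d = 681: 𝟙(681) · μ(681/681) = 1 · 1 = 1
Summing: (𝟙 * μ)(681) = 1 + -1 + -1 + 1 = 0.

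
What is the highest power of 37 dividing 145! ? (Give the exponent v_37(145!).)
v_37(145!) = 3

Legendre's formula: v_p(n!) = Σ_{k ≥ 1} ⌊n / p^k⌋. For p = 37, n = 145, the terms are:
  ⌊145/37^1⌋ = ⌊145/37⌋ = 3
(the next term ⌊145/37^2⌋ = 0, terminating the sum). Summing: v_37(145!) = 3 = 3.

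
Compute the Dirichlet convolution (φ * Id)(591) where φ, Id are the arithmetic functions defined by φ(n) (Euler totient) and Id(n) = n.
(φ * Id)(591) = 1965

Divisors of 591: [1, 3, 197, 591]. For each d | 591:
  d = 1: φ(1) · Id(591/1) = 1 · 591 = 591
  d = 3: φ(3) · Id(591/3) = 2 · 197 = 394
  d = 197: φ(197) · Id(591/197) = 196 · 3 = 588
  d = 591: φ(591) · Id(591/591) = 392 · 1 = 392
Summing: (φ * Id)(591) = 591 + 394 + 588 + 392 = 1965.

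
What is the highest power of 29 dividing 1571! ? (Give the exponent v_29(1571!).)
v_29(1571!) = 55

Legendre's formula: v_p(n!) = Σ_{k ≥ 1} ⌊n / p^k⌋. For p = 29, n = 1571, the terms are:
  ⌊1571/29^1⌋ = ⌊1571/29⌋ = 54
  ⌊1571/29^2⌋ = ⌊1571/841⌋ = 1
(the next term ⌊1571/29^3⌋ = 0, terminating the sum). Summing: v_29(1571!) = 54 + 1 = 55.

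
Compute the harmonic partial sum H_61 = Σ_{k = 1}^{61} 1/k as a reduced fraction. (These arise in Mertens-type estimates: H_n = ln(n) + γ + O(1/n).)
H_61 = 925372872575832277072279171/197044480683803711251893600

Direct summation: H_61 = 1 + 1/2 + ... + 1/61. The least common denominator is lcm(1, ..., 61) = 591133442051411133755680800; over this denominator the numerator is 591133442051411133755680800 + 295566721025705566877840400 + 197044480683803711251893600 + 147783360512852783438920200 + 118226688410282226751136160 + 98522240341901855625946800 + 84447634578773019107954400 + 73891680256426391719460100 + 65681493561267903750631200 + 59113344205141113375568080 + 53739403822855557614152800 + 49261120170950927812973400 + 45471803234723933365821600 + 42223817289386509553977200 + 39408896136760742250378720 + 36945840128213195859730050 + 34772555414788890220922400 + 32840746780633951875315600 + 31112286423758480723983200 + 29556672102570556687784040 + 28149211526257673035984800 + 26869701911427778807076400 + 25701454002235266685029600 + 24630560085475463906486700 + 23645337682056445350227232 + 22735901617361966682910800 + 21893831187089301250210400 + 21111908644693254776988600 + 20383911794876245991575200 + 19704448068380371125189360 + 19068820711335843024376800 + 18472920064106597929865025 + 17913134607618519204717600 + 17386277707394445110461200 + 16889526915754603821590880 + 16420373390316975937657800 + 15976579514903003615018400 + 15556143211879240361991600 + 15157267744907977788607200 + 14778336051285278343892020 + 14417888830522222774528800 + 14074605763128836517992400 + 13747289350032817064085600 + 13434850955713889403538200 + 13136298712253580750126240 + 12850727001117633342514800 + 12577307277689598590546400 + 12315280042737731953243350 + 12063947796967574158279200 + 11822668841028222675113616 + 11590851804929630073640800 + 11367950808680983341455400 + 11153461170781342146333600 + 10946915593544650625105200 + 10747880764571111522830560 + 10555954322346627388494300 + 10370762141252826907994400 + 10191955897438122995787600 + 10019210882227307351791200 + 9852224034190185562594680 + 9690712164777231700912800 = 2776118617727496831216837513, so H_61 = 2776118617727496831216837513/591133442051411133755680800; reducing by gcd(2776118617727496831216837513, 591133442051411133755680800) = 3 gives 925372872575832277072279171/197044480683803711251893600 ≈ 4.69626. (The PNT-adjacent estimate ln(61) + γ ≈ 4.68809 matches within O(1/n).)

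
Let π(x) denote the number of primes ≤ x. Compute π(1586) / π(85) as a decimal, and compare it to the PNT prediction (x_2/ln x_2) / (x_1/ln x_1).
π(1586)/π(85) = 250/23 ≈ 10.8696;  PNT prediction ≈ 11.2491.

π(85) = 23 and π(1586) = 250, so π(1586)/π(85) ≈ 10.8696. The PNT-predicted ratio is (1586/ln(1586)) / (85/ln(85)) ≈ 11.2491. The two agree to within a few percent, as expected.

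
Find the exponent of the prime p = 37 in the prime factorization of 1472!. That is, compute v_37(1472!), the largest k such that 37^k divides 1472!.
v_37(1472!) = 40

Legendre's formula: v_p(n!) = Σ_{k ≥ 1} ⌊n / p^k⌋. For p = 37, n = 1472, the terms are:
  ⌊1472/37^1⌋ = ⌊1472/37⌋ = 39
  ⌊1472/37^2⌋ = ⌊1472/1369⌋ = 1
(the next term ⌊1472/37^3⌋ = 0, terminating the sum). Summing: v_37(1472!) = 39 + 1 = 40.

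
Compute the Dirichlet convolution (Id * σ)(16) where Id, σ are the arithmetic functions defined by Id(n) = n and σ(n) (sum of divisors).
(Id * σ)(16) = 129

Divisors of 16: [1, 2, 4, 8, 16]. For each d | 16:
  d = 1: Id(1) · σ(16/1) = 1 · 31 = 31
  d = 2: Id(2) · σ(16/2) = 2 · 15 = 30
  d = 4: Id(4) · σ(16/4) = 4 · 7 = 28
  d = 8: Id(8) · σ(16/8) = 8 · 3 = 24
  d = 16: Id(16) · σ(16/16) = 16 · 1 = 16
Summing: (Id * σ)(16) = 31 + 30 + 28 + 24 + 16 = 129.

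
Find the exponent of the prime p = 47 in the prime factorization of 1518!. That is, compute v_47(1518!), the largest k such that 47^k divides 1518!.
v_47(1518!) = 32

Legendre's formula: v_p(n!) = Σ_{k ≥ 1} ⌊n / p^k⌋. For p = 47, n = 1518, the terms are:
  ⌊1518/47^1⌋ = ⌊1518/47⌋ = 32
(the next term ⌊1518/47^2⌋ = 0, terminating the sum). Summing: v_47(1518!) = 32 = 32.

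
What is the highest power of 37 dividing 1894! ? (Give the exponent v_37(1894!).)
v_37(1894!) = 52

Legendre's formula: v_p(n!) = Σ_{k ≥ 1} ⌊n / p^k⌋. For p = 37, n = 1894, the terms are:
  ⌊1894/37^1⌋ = ⌊1894/37⌋ = 51
  ⌊1894/37^2⌋ = ⌊1894/1369⌋ = 1
(the next term ⌊1894/37^3⌋ = 0, terminating the sum). Summing: v_37(1894!) = 51 + 1 = 52.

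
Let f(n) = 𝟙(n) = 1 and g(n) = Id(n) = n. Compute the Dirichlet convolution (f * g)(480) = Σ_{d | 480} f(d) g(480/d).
(𝟙 * Id)(480) = 1512

Divisors of 480: [1, 2, 3, 4, 5, 6, 8, 10, 12, 15, 16, 20, 24, 30, 32, 40, 48, 60, 80, 96, 120, 160, 240, 480]. For each d | 480:
  d = 1: 𝟙(1) · Id(480/1) = 1 · 480 = 480
  d = 2: 𝟙(2) · Id(480/2) = 1 · 240 = 240
  d = 3: 𝟙(3) · Id(480/3) = 1 · 160 = 160
  d = 4: 𝟙(4) · Id(480/4) = 1 · 120 = 120
  d = 5: 𝟙(5) · Id(480/5) = 1 · 96 = 96
  d = 6: 𝟙(6) · Id(480/6) = 1 · 80 = 80
  d = 8: 𝟙(8) · Id(480/8) = 1 · 60 = 60
  d = 10: 𝟙(10) · Id(480/10) = 1 · 48 = 48
  d = 12: 𝟙(12) · Id(480/12) = 1 · 40 = 40
  d = 15: 𝟙(15) · Id(480/15) = 1 · 32 = 32
  d = 16: 𝟙(16) · Id(480/16) = 1 · 30 = 30
  d = 20: 𝟙(20) · Id(480/20) = 1 · 24 = 24
  d = 24: 𝟙(24) · Id(480/24) = 1 · 20 = 20
  d = 30: 𝟙(30) · Id(480/30) = 1 · 16 = 16
  d = 32: 𝟙(32) · Id(480/32) = 1 · 15 = 15
  d = 40: 𝟙(40) · Id(480/40) = 1 · 12 = 12
  d = 48: 𝟙(48) · Id(480/48) = 1 · 10 = 10
  d = 60: 𝟙(60) · Id(480/60) = 1 · 8 = 8
  d = 80: 𝟙(80) · Id(480/80) = 1 · 6 = 6
  d = 96: 𝟙(96) · Id(480/96) = 1 · 5 = 5
  d = 120: 𝟙(120) · Id(480/120) = 1 · 4 = 4
  d = 160: 𝟙(160) · Id(480/160) = 1 · 3 = 3
  d = 240: 𝟙(240) · Id(480/240) = 1 · 2 = 2
  d = 480: 𝟙(480) · Id(480/480) = 1 · 1 = 1
Summing: (𝟙 * Id)(480) = 480 + 240 + 160 + 120 + 96 + 80 + 60 + 48 + 40 + 32 + 30 + 24 + 20 + 16 + 15 + 12 + 10 + 8 + 6 + 5 + 4 + 3 + 2 + 1 = 1512.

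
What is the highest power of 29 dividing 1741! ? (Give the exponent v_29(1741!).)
v_29(1741!) = 62

Legendre's formula: v_p(n!) = Σ_{k ≥ 1} ⌊n / p^k⌋. For p = 29, n = 1741, the terms are:
  ⌊1741/29^1⌋ = ⌊1741/29⌋ = 60
  ⌊1741/29^2⌋ = ⌊1741/841⌋ = 2
(the next term ⌊1741/29^3⌋ = 0, terminating the sum). Summing: v_29(1741!) = 60 + 2 = 62.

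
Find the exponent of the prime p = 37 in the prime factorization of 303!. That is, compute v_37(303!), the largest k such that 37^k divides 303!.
v_37(303!) = 8

Legendre's formula: v_p(n!) = Σ_{k ≥ 1} ⌊n / p^k⌋. For p = 37, n = 303, the terms are:
  ⌊303/37^1⌋ = ⌊303/37⌋ = 8
(the next term ⌊303/37^2⌋ = 0, terminating the sum). Summing: v_37(303!) = 8 = 8.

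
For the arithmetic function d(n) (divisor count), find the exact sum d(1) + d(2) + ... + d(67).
Σ_{n ≤ 67} d(n) = 294

Compute d(n) for each 1 ≤ n ≤ 67: d(1) = 1, d(2) = 2, d(3) = 2, d(4) = 3, d(5) = 2, d(6) = 4, d(7) = 2, d(8) = 4, d(9) = 3, d(10) = 4, d(11) = 2, d(12) = 6, d(13) = 2, d(14) = 4, d(15) = 4, d(16) = 5, d(17) = 2, d(18) = 6, d(19) = 2, d(20) = 6, d(21) = 4, d(22) = 4, d(23) = 2, d(24) = 8, d(25) = 3, d(26) = 4, d(27) = 4, d(28) = 6, d(29) = 2, d(30) = 8, d(31) = 2, d(32) = 6, d(33) = 4, d(34) = 4, d(35) = 4, d(36) = 9, d(37) = 2, d(38) = 4, d(39) = 4, d(40) = 8, d(41) = 2, d(42) = 8, d(43) = 2, d(44) = 6, d(45) = 6, d(46) = 4, d(47) = 2, d(48) = 10, d(49) = 3, d(50) = 6, d(51) = 4, d(52) = 6, d(53) = 2, d(54) = 8, d(55) = 4, d(56) = 8, d(57) = 4, d(58) = 4, d(59) = 2, d(60) = 12, d(61) = 2, d(62) = 4, d(63) = 6, d(64) = 7, d(65) = 4, d(66) = 8, d(67) = 2. Summing all 67 values: 294. (Dirichlet's divisor formula: Σ_{n ≤ x} d(n) = x ln(x) + (2γ − 1) x + O(√x). For x = 67, the asymptotic estimate is ≈ 292.06.)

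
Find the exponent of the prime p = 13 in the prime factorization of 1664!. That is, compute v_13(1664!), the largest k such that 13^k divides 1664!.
v_13(1664!) = 137

Legendre's formula: v_p(n!) = Σ_{k ≥ 1} ⌊n / p^k⌋. For p = 13, n = 1664, the terms are:
  ⌊1664/13^1⌋ = ⌊1664/13⌋ = 128
  ⌊1664/13^2⌋ = ⌊1664/169⌋ = 9
(the next term ⌊1664/13^3⌋ = 0, terminating the sum). Summing: v_13(1664!) = 128 + 9 = 137.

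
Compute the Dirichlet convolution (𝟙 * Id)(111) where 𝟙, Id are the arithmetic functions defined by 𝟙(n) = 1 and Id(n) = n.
(𝟙 * Id)(111) = 152

Divisors of 111: [1, 3, 37, 111]. For each d | 111:
  d = 1: 𝟙(1) · Id(111/1) = 1 · 111 = 111
  d = 3: 𝟙(3) · Id(111/3) = 1 · 37 = 37
  d = 37: 𝟙(37) · Id(111/37) = 1 · 3 = 3
  d = 111: 𝟙(111) · Id(111/111) = 1 · 1 = 1
Summing: (𝟙 * Id)(111) = 111 + 37 + 3 + 1 = 152.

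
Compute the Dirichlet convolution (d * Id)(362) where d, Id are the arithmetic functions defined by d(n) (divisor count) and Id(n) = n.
(d * Id)(362) = 732

Divisors of 362: [1, 2, 181, 362]. For each d | 362:
  d = 1: d(1) · Id(362/1) = 1 · 362 = 362
  d = 2: d(2) · Id(362/2) = 2 · 181 = 362
  d = 181: d(181) · Id(362/181) = 2 · 2 = 4
  d = 362: d(362) · Id(362/362) = 4 · 1 = 4
Summing: (d * Id)(362) = 362 + 362 + 4 + 4 = 732.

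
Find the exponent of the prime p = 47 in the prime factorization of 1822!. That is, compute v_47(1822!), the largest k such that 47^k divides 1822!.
v_47(1822!) = 38

Legendre's formula: v_p(n!) = Σ_{k ≥ 1} ⌊n / p^k⌋. For p = 47, n = 1822, the terms are:
  ⌊1822/47^1⌋ = ⌊1822/47⌋ = 38
(the next term ⌊1822/47^2⌋ = 0, terminating the sum). Summing: v_47(1822!) = 38 = 38.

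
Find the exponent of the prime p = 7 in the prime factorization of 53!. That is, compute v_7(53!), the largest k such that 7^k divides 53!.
v_7(53!) = 8

Legendre's formula: v_p(n!) = Σ_{k ≥ 1} ⌊n / p^k⌋. For p = 7, n = 53, the terms are:
  ⌊53/7^1⌋ = ⌊53/7⌋ = 7
  ⌊53/7^2⌋ = ⌊53/49⌋ = 1
(the next term ⌊53/7^3⌋ = 0, terminating the sum). Summing: v_7(53!) = 7 + 1 = 8.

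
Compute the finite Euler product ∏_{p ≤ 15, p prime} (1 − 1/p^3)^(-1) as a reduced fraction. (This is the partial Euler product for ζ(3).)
∏ = 39364325/32767248

The primes p ≤ 15 are [2, 3, 5, 7, 11, 13]. For each prime, (1 − 1/p^3)^(-1) = p^3 / (p^3 − 1). The product is (1 − 1/2^3)^(-1), (1 − 1/3^3)^(-1), (1 − 1/5^3)^(-1), (1 − 1/7^3)^(-1), (1 − 1/11^3)^(-1), (1 − 1/13^3)^(-1) = ∏ p^3 / (p^3 − 1) = 39364325/32767248.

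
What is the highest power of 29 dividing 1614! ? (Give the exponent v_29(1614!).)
v_29(1614!) = 56

Legendre's formula: v_p(n!) = Σ_{k ≥ 1} ⌊n / p^k⌋. For p = 29, n = 1614, the terms are:
  ⌊1614/29^1⌋ = ⌊1614/29⌋ = 55
  ⌊1614/29^2⌋ = ⌊1614/841⌋ = 1
(the next term ⌊1614/29^3⌋ = 0, terminating the sum). Summing: v_29(1614!) = 55 + 1 = 56.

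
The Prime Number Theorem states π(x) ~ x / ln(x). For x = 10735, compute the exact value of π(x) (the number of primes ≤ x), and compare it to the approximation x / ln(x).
π(10735) = 1309;  x/ln(x) ≈ 1156.63;  relative error ≈ 11.64%.

Directly count primes up to 10735: π(10735) = 1309. The PNT approximation gives 10735/ln(10735) ≈ 10735/9.28126 ≈ 1156.63. Relative error (π(x) − x/ln(x)) / π(x) ≈ 11.64%; the approximation is known to undercount slightly (Li(x) is a better estimate).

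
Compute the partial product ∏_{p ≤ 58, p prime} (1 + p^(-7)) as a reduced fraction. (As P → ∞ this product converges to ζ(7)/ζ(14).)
∏ = 309952223984670960543603211891856695601672510675385627534277668624533812457091991127236052954668734671204274242309849088/307404601692723276790274585782287621574695329443342398483341336503340384695750533342769593387518417543812906517214978125

The primes p ≤ 58 are [2, 3, 5, 7, 11, 13, 17, 19, 23, 29, 31, 37, 41, 43, 47, 53]. For each, (1 + 1/p^7) = (p^7 + 1)/p^7. Multiplying these fractions over p ∈ [2, 3, 5, 7, 11, 13, 17, 19, 23, 29, 31, 37, 41, 43, 47, 53] gives 309952223984670960543603211891856695601672510675385627534277668624533812457091991127236052954668734671204274242309849088/307404601692723276790274585782287621574695329443342398483341336503340384695750533342769593387518417543812906517214978125. (In the limit P → ∞ this tends to ζ(7)/ζ(14).)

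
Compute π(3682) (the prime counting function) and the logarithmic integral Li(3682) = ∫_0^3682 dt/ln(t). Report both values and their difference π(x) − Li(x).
π(3682) = 514;  Li(3682) ≈ 526.83;  π(x) − Li(x) ≈ -12.83.

Direct count of primes ≤ 3682 gives π(3682) = 514. Numerical evaluation of the logarithmic integral gives Li(3682) ≈ 526.83. The difference π(x) − Li(x) ≈ -12.83 is typically negative for small/moderate x (Li(x) overestimates), though Littlewood's theorem shows this sign changes infinitely often.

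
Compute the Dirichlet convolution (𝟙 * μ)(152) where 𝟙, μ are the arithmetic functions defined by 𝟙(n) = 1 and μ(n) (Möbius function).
(𝟙 * μ)(152) = 0

Divisors of 152: [1, 2, 4, 8, 19, 38, 76, 152]. For each d | 152:
  d = 1: 𝟙(1) · μ(152/1) = 1 · 0 = 0
  d = 2: 𝟙(2) · μ(152/2) = 1 · 0 = 0
  d = 4: 𝟙(4) · μ(152/4) = 1 · 1 = 1
  d = 8: 𝟙(8) · μ(152/8) = 1 · -1 = -1
  d = 19: 𝟙(19) · μ(152/19) = 1 · 0 = 0
  d = 38: 𝟙(38) · μ(152/38) = 1 · 0 = 0
  d = 76: 𝟙(76) · μ(152/76) = 1 · -1 = -1
  d = 152: 𝟙(152) · μ(152/152) = 1 · 1 = 1
Summing: (𝟙 * μ)(152) = 0 + 0 + 1 + -1 + 0 + 0 + -1 + 1 = 0.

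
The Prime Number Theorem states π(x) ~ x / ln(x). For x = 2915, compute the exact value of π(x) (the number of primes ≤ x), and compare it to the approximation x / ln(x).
π(2915) = 421;  x/ln(x) ≈ 365.40;  relative error ≈ 13.21%.

Directly count primes up to 2915: π(2915) = 421. The PNT approximation gives 2915/ln(2915) ≈ 2915/7.97763 ≈ 365.40. Relative error (π(x) − x/ln(x)) / π(x) ≈ 13.21%; the approximation is known to undercount slightly (Li(x) is a better estimate).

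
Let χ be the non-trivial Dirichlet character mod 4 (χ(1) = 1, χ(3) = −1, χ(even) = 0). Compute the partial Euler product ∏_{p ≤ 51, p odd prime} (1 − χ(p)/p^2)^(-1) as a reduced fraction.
∏ = 114726379539814929565547/125247697987829760000000

The odd primes p ≤ 51 are [3, 5, 7, 11, 13, 17, 19, 23, 29, 31, 37, 41, 43, 47]. For each, χ(p) = 1 if p ≡ 1 mod 4, χ(p) = −1 if p ≡ 3 mod 4. Taking (1 − χ(p)/p^2)^(-1) = p^2/(p^2 − χ(p)): (1 − (-1)/3^2)^(-1) · (1 − (1)/5^2)^(-1) · (1 − (-1)/7^2)^(-1) · (1 − (-1)/11^2)^(-1) · (1 − (1)/13^2)^(-1) · (1 − (1)/17^2)^(-1) · (1 − (-1)/19^2)^(-1) · (1 − (-1)/23^2)^(-1) · (1 − (1)/29^2)^(-1) · (1 − (-1)/31^2)^(-1) · (1 − (1)/37^2)^(-1) · (1 − (1)/41^2)^(-1) · (1 − (-1)/43^2)^(-1) · (1 − (-1)/47^2)^(-1) = 114726379539814929565547/125247697987829760000000.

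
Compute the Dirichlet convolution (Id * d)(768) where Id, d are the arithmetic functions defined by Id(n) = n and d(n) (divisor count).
(Id * d)(768) = 5065

Divisors of 768: [1, 2, 3, 4, 6, 8, 12, 16, 24, 32, 48, 64, 96, 128, 192, 256, 384, 768]. For each d | 768:
  d = 1: Id(1) · d(768/1) = 1 · 18 = 18
  d = 2: Id(2) · d(768/2) = 2 · 16 = 32
  d = 3: Id(3) · d(768/3) = 3 · 9 = 27
  d = 4: Id(4) · d(768/4) = 4 · 14 = 56
  d = 6: Id(6) · d(768/6) = 6 · 8 = 48
  d = 8: Id(8) · d(768/8) = 8 · 12 = 96
  d = 12: Id(12) · d(768/12) = 12 · 7 = 84
  d = 16: Id(16) · d(768/16) = 16 · 10 = 160
  d = 24: Id(24) · d(768/24) = 24 · 6 = 144
  d = 32: Id(32) · d(768/32) = 32 · 8 = 256
  d = 48: Id(48) · d(768/48) = 48 · 5 = 240
  d = 64: Id(64) · d(768/64) = 64 · 6 = 384
  d = 96: Id(96) · d(768/96) = 96 · 4 = 384
  d = 128: Id(128) · d(768/128) = 128 · 4 = 512
  d = 192: Id(192) · d(768/192) = 192 · 3 = 576
  d = 256: Id(256) · d(768/256) = 256 · 2 = 512
  d = 384: Id(384) · d(768/384) = 384 · 2 = 768
  d = 768: Id(768) · d(768/768) = 768 · 1 = 768
Summing: (Id * d)(768) = 18 + 32 + 27 + 56 + 48 + 96 + 84 + 160 + 144 + 256 + 240 + 384 + 384 + 512 + 576 + 512 + 768 + 768 = 5065.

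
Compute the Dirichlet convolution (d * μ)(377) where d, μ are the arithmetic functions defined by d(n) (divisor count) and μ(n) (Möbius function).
(d * μ)(377) = 1

Divisors of 377: [1, 13, 29, 377]. For each d | 377:
  d = 1: d(1) · μ(377/1) = 1 · 1 = 1
  d = 13: d(13) · μ(377/13) = 2 · -1 = -2
  d = 29: d(29) · μ(377/29) = 2 · -1 = -2
  d = 377: d(377) · μ(377/377) = 4 · 1 = 4
Summing: (d * μ)(377) = 1 + -2 + -2 + 4 = 1.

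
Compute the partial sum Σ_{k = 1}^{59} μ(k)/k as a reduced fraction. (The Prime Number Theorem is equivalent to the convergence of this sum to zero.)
Σ μ(k)/k = 15620172904808488514/961380175077106319535

Values of μ(k) for 1 ≤ k ≤ 59: μ(1) = 1, μ(2) = -1, μ(3) = -1, μ(5) = -1, μ(6) = 1, μ(7) = -1, μ(10) = 1, μ(11) = -1, μ(13) = -1, μ(14) = 1, μ(15) = 1, μ(17) = -1, μ(19) = -1, μ(21) = 1, μ(22) = 1, μ(23) = -1, μ(26) = 1, μ(29) = -1, μ(30) = -1, μ(31) = -1, μ(33) = 1, μ(34) = 1, μ(35) = 1, μ(37) = -1, μ(38) = 1, μ(39) = 1, μ(41) = -1, μ(42) = -1, μ(43) = -1, μ(46) = 1, μ(47) = -1, μ(51) = 1, μ(53) = -1, μ(55) = 1, μ(57) = 1, μ(58) = 1, μ(59) = -1, with μ = 0 on non-squarefree integers. Summing μ(k)/k for k where μ(k) ≠ 0 gives 15620172904808488514/961380175077106319535 ≈ 0.0162. (PNT ⟺ this sum → 0 as n → ∞.)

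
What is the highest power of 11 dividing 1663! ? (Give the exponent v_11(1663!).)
v_11(1663!) = 165

Legendre's formula: v_p(n!) = Σ_{k ≥ 1} ⌊n / p^k⌋. For p = 11, n = 1663, the terms are:
  ⌊1663/11^1⌋ = ⌊1663/11⌋ = 151
  ⌊1663/11^2⌋ = ⌊1663/121⌋ = 13
  ⌊1663/11^3⌋ = ⌊1663/1331⌋ = 1
(the next term ⌊1663/11^4⌋ = 0, terminating the sum). Summing: v_11(1663!) = 151 + 13 + 1 = 165.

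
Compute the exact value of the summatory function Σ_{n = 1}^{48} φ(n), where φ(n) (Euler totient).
Σ_{n ≤ 48} φ(n) = 712

Compute φ(n) for each 1 ≤ n ≤ 48: φ(1) = 1, φ(2) = 1, φ(3) = 2, φ(4) = 2, φ(5) = 4, φ(6) = 2, φ(7) = 6, φ(8) = 4, φ(9) = 6, φ(10) = 4, φ(11) = 10, φ(12) = 4, φ(13) = 12, φ(14) = 6, φ(15) = 8, φ(16) = 8, φ(17) = 16, φ(18) = 6, φ(19) = 18, φ(20) = 8, φ(21) = 12, φ(22) = 10, φ(23) = 22, φ(24) = 8, φ(25) = 20, φ(26) = 12, φ(27) = 18, φ(28) = 12, φ(29) = 28, φ(30) = 8, φ(31) = 30, φ(32) = 16, φ(33) = 20, φ(34) = 16, φ(35) = 24, φ(36) = 12, φ(37) = 36, φ(38) = 18, φ(39) = 24, φ(40) = 16, φ(41) = 40, φ(42) = 12, φ(43) = 42, φ(44) = 20, φ(45) = 24, φ(46) = 22, φ(47) = 46, φ(48) = 16. Summing all 48 values: 712. (Average order: Σ_{n ≤ x} φ(n) ~ (3/π²) x². For x = 48, (3/π²)·48² ≈ 700.33.)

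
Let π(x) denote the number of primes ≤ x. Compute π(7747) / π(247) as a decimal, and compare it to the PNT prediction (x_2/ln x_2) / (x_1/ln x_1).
π(7747)/π(247) = 982/53 ≈ 18.5283;  PNT prediction ≈ 19.2962.

π(247) = 53 and π(7747) = 982, so π(7747)/π(247) ≈ 18.5283. The PNT-predicted ratio is (7747/ln(7747)) / (247/ln(247)) ≈ 19.2962. The two agree to within a few percent, as expected.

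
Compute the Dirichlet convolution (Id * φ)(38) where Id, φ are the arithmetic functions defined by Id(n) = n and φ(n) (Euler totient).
(Id * φ)(38) = 111

Divisors of 38: [1, 2, 19, 38]. For each d | 38:
  d = 1: Id(1) · φ(38/1) = 1 · 18 = 18
  d = 2: Id(2) · φ(38/2) = 2 · 18 = 36
  d = 19: Id(19) · φ(38/19) = 19 · 1 = 19
  d = 38: Id(38) · φ(38/38) = 38 · 1 = 38
Summing: (Id * φ)(38) = 18 + 36 + 19 + 38 = 111.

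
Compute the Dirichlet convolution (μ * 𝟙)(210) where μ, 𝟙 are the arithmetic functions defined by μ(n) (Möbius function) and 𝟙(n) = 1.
(μ * 𝟙)(210) = 0

Divisors of 210: [1, 2, 3, 5, 6, 7, 10, 14, 15, 21, 30, 35, 42, 70, 105, 210]. For each d | 210:
  d = 1: μ(1) · 𝟙(210/1) = 1 · 1 = 1
  d = 2: μ(2) · 𝟙(210/2) = -1 · 1 = -1
  d = 3: μ(3) · 𝟙(210/3) = -1 · 1 = -1
  d = 5: μ(5) · 𝟙(210/5) = -1 · 1 = -1
  d = 6: μ(6) · 𝟙(210/6) = 1 · 1 = 1
  d = 7: μ(7) · 𝟙(210/7) = -1 · 1 = -1
  d = 10: μ(10) · 𝟙(210/10) = 1 · 1 = 1
  d = 14: μ(14) · 𝟙(210/14) = 1 · 1 = 1
  d = 15: μ(15) · 𝟙(210/15) = 1 · 1 = 1
  d = 21: μ(21) · 𝟙(210/21) = 1 · 1 = 1
  d = 30: μ(30) · 𝟙(210/30) = -1 · 1 = -1
  d = 35: μ(35) · 𝟙(210/35) = 1 · 1 = 1
  d = 42: μ(42) · 𝟙(210/42) = -1 · 1 = -1
  d = 70: μ(70) · 𝟙(210/70) = -1 · 1 = -1
  d = 105: μ(105) · 𝟙(210/105) = -1 · 1 = -1
  d = 210: μ(210) · 𝟙(210/210) = 1 · 1 = 1
Summing: (μ * 𝟙)(210) = 1 + -1 + -1 + -1 + 1 + -1 + 1 + 1 + 1 + 1 + -1 + 1 + -1 + -1 + -1 + 1 = 0.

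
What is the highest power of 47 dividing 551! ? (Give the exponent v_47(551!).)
v_47(551!) = 11

Legendre's formula: v_p(n!) = Σ_{k ≥ 1} ⌊n / p^k⌋. For p = 47, n = 551, the terms are:
  ⌊551/47^1⌋ = ⌊551/47⌋ = 11
(the next term ⌊551/47^2⌋ = 0, terminating the sum). Summing: v_47(551!) = 11 = 11.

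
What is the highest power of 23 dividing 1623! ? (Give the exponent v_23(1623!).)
v_23(1623!) = 73

Legendre's formula: v_p(n!) = Σ_{k ≥ 1} ⌊n / p^k⌋. For p = 23, n = 1623, the terms are:
  ⌊1623/23^1⌋ = ⌊1623/23⌋ = 70
  ⌊1623/23^2⌋ = ⌊1623/529⌋ = 3
(the next term ⌊1623/23^3⌋ = 0, terminating the sum). Summing: v_23(1623!) = 70 + 3 = 73.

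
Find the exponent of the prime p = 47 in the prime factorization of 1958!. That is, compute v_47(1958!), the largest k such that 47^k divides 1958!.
v_47(1958!) = 41

Legendre's formula: v_p(n!) = Σ_{k ≥ 1} ⌊n / p^k⌋. For p = 47, n = 1958, the terms are:
  ⌊1958/47^1⌋ = ⌊1958/47⌋ = 41
(the next term ⌊1958/47^2⌋ = 0, terminating the sum). Summing: v_47(1958!) = 41 = 41.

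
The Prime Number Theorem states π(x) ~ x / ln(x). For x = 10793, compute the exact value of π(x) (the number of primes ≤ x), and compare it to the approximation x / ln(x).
π(10793) = 1314;  x/ln(x) ≈ 1162.21;  relative error ≈ 11.55%.

Directly count primes up to 10793: π(10793) = 1314. The PNT approximation gives 10793/ln(10793) ≈ 10793/9.28665 ≈ 1162.21. Relative error (π(x) − x/ln(x)) / π(x) ≈ 11.55%; the approximation is known to undercount slightly (Li(x) is a better estimate).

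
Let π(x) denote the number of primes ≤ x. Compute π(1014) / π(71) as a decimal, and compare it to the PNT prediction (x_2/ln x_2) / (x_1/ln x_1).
π(1014)/π(71) = 170/20 ≈ 8.5000;  PNT prediction ≈ 8.7953.

π(71) = 20 and π(1014) = 170, so π(1014)/π(71) ≈ 8.5000. The PNT-predicted ratio is (1014/ln(1014)) / (71/ln(71)) ≈ 8.7953. The two agree to within a few percent, as expected.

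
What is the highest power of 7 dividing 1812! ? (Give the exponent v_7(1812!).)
v_7(1812!) = 299

Legendre's formula: v_p(n!) = Σ_{k ≥ 1} ⌊n / p^k⌋. For p = 7, n = 1812, the terms are:
  ⌊1812/7^1⌋ = ⌊1812/7⌋ = 258
  ⌊1812/7^2⌋ = ⌊1812/49⌋ = 36
  ⌊1812/7^3⌋ = ⌊1812/343⌋ = 5
(the next term ⌊1812/7^4⌋ = 0, terminating the sum). Summing: v_7(1812!) = 258 + 36 + 5 = 299.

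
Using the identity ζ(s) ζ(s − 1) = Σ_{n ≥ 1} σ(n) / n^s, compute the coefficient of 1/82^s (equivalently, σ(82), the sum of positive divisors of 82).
σ(82) = 126

In the product (Σ m^0/m^s)(Σ k / k^s) = Σ (Σ_{d | n} d) / n^s, the coefficient of 1/n^s is σ(n) = Σ_{d | n} d. For n = 82, divisors are [1, 2, 41, 82]; summing: σ(82) = 126.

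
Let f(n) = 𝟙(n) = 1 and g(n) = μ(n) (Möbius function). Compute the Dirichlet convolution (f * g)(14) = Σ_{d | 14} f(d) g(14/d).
(𝟙 * μ)(14) = 0

Divisors of 14: [1, 2, 7, 14]. For each d | 14:
  d = 1: 𝟙(1) · μ(14/1) = 1 · 1 = 1
  d = 2: 𝟙(2) · μ(14/2) = 1 · -1 = -1
  d = 7: 𝟙(7) · μ(14/7) = 1 · -1 = -1
  d = 14: 𝟙(14) · μ(14/14) = 1 · 1 = 1
Summing: (𝟙 * μ)(14) = 1 + -1 + -1 + 1 = 0.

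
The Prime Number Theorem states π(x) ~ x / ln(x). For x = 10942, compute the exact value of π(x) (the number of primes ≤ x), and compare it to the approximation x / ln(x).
π(10942) = 1329;  x/ln(x) ≈ 1176.51;  relative error ≈ 11.47%.

Directly count primes up to 10942: π(10942) = 1329. The PNT approximation gives 10942/ln(10942) ≈ 10942/9.30036 ≈ 1176.51. Relative error (π(x) − x/ln(x)) / π(x) ≈ 11.47%; the approximation is known to undercount slightly (Li(x) is a better estimate).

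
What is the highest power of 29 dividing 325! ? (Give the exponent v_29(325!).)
v_29(325!) = 11

Legendre's formula: v_p(n!) = Σ_{k ≥ 1} ⌊n / p^k⌋. For p = 29, n = 325, the terms are:
  ⌊325/29^1⌋ = ⌊325/29⌋ = 11
(the next term ⌊325/29^2⌋ = 0, terminating the sum). Summing: v_29(325!) = 11 = 11.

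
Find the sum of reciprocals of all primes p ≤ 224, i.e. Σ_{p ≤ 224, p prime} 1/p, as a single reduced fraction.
Σ 1/p = 718699639327957473429492425322377115938612460993073775465130392853544377727917042657991/367009731827331916465034565550136732339800312955331782619462457039988073311157667212930

π(224) = 48, so the primes ≤ 224 are [2, 3, 5, 7, 11, 13, 17, 19, 23, 29, 31, 37, 41, 43, 47, 53, 59, 61, 67, 71, 73, 79, 83, 89, 97, 101, 103, 107, 109, 113, 127, 131, 137, 139, 149, 151, 157, 163, 167, 173, 179, 181, 191, 193, 197, 199, 211, 223]. Summing 1/p over these primes: 718699639327957473429492425322377115938612460993073775465130392853544377727917042657991/367009731827331916465034565550136732339800312955331782619462457039988073311157667212930 ≈ 1.9583. Mertens estimate ln ln(224) + 0.2615 ≈ 1.9501.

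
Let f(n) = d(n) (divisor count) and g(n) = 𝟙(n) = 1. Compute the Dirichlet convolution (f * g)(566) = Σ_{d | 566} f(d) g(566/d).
(d * 𝟙)(566) = 9

Divisors of 566: [1, 2, 283, 566]. For each d | 566:
  d = 1: d(1) · 𝟙(566/1) = 1 · 1 = 1
  d = 2: d(2) · 𝟙(566/2) = 2 · 1 = 2
  d = 283: d(283) · 𝟙(566/283) = 2 · 1 = 2
  d = 566: d(566) · 𝟙(566/566) = 4 · 1 = 4
Summing: (d * 𝟙)(566) = 1 + 2 + 2 + 4 = 9.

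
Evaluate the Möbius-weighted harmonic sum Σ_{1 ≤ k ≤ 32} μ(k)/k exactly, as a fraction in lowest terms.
Σ μ(k)/k = -4193929329/66853496710

Values of μ(k) for 1 ≤ k ≤ 32: μ(1) = 1, μ(2) = -1, μ(3) = -1, μ(5) = -1, μ(6) = 1, μ(7) = -1, μ(10) = 1, μ(11) = -1, μ(13) = -1, μ(14) = 1, μ(15) = 1, μ(17) = -1, μ(19) = -1, μ(21) = 1, μ(22) = 1, μ(23) = -1, μ(26) = 1, μ(29) = -1, μ(30) = -1, μ(31) = -1, with μ = 0 on non-squarefree integers. Summing μ(k)/k for k where μ(k) ≠ 0 gives -4193929329/66853496710 ≈ -0.0627. (PNT ⟺ this sum → 0 as n → ∞.)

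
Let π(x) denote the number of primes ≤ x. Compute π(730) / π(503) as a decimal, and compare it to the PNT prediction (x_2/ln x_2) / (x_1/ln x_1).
π(730)/π(503) = 129/96 ≈ 1.3438;  PNT prediction ≈ 1.3693.

π(503) = 96 and π(730) = 129, so π(730)/π(503) ≈ 1.3438. The PNT-predicted ratio is (730/ln(730)) / (503/ln(503)) ≈ 1.3693. The two agree to within a few percent, as expected.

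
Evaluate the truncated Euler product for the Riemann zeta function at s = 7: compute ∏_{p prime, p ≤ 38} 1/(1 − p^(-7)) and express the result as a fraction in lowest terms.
∏ = 390612576496222063474132638651406606464249171649995563732972174614898335928125/387378248056510136247638717957281013418108703654497719879651674737546587052032

The primes p ≤ 38 are [2, 3, 5, 7, 11, 13, 17, 19, 23, 29, 31, 37]. For each prime, (1 − 1/p^7)^(-1) = p^7 / (p^7 − 1). The product is (1 − 1/2^7)^(-1), (1 − 1/3^7)^(-1), (1 − 1/5^7)^(-1), (1 − 1/7^7)^(-1), (1 − 1/11^7)^(-1), (1 − 1/13^7)^(-1), (1 − 1/17^7)^(-1), (1 − 1/19^7)^(-1), (1 − 1/23^7)^(-1), (1 − 1/29^7)^(-1), (1 − 1/31^7)^(-1), (1 − 1/37^7)^(-1) = ∏ p^7 / (p^7 − 1) = 390612576496222063474132638651406606464249171649995563732972174614898335928125/387378248056510136247638717957281013418108703654497719879651674737546587052032.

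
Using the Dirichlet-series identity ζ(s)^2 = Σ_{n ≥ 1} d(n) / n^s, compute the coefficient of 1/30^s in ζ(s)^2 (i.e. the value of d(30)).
d(30) = 8

ζ(s)^2 = (Σ 1/m^s)(Σ 1/k^s). The coefficient of 1/n^s in the product is the number of ordered pairs (m, k) with mk = n, which equals d(n). For n = 30, divisors are [1, 2, 3, 5, 6, 10, 15, 30], so d(30) = 8.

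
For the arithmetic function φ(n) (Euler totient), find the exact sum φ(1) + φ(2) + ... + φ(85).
Σ_{n ≤ 85} φ(n) = 2230

Compute φ(n) for each 1 ≤ n ≤ 85: φ(1) = 1, φ(2) = 1, φ(3) = 2, φ(4) = 2, φ(5) = 4, φ(6) = 2, φ(7) = 6, φ(8) = 4, φ(9) = 6, φ(10) = 4, φ(11) = 10, φ(12) = 4, φ(13) = 12, φ(14) = 6, φ(15) = 8, φ(16) = 8, φ(17) = 16, φ(18) = 6, φ(19) = 18, φ(20) = 8, φ(21) = 12, φ(22) = 10, φ(23) = 22, φ(24) = 8, φ(25) = 20, φ(26) = 12, φ(27) = 18, φ(28) = 12, φ(29) = 28, φ(30) = 8, φ(31) = 30, φ(32) = 16, φ(33) = 20, φ(34) = 16, φ(35) = 24, φ(36) = 12, φ(37) = 36, φ(38) = 18, φ(39) = 24, φ(40) = 16, φ(41) = 40, φ(42) = 12, φ(43) = 42, φ(44) = 20, φ(45) = 24, φ(46) = 22, φ(47) = 46, φ(48) = 16, φ(49) = 42, φ(50) = 20, φ(51) = 32, φ(52) = 24, φ(53) = 52, φ(54) = 18, φ(55) = 40, φ(56) = 24, φ(57) = 36, φ(58) = 28, φ(59) = 58, φ(60) = 16, φ(61) = 60, φ(62) = 30, φ(63) = 36, φ(64) = 32, φ(65) = 48, φ(66) = 20, φ(67) = 66, φ(68) = 32, φ(69) = 44, φ(70) = 24, φ(71) = 70, φ(72) = 24, φ(73) = 72, φ(74) = 36, φ(75) = 40, φ(76) = 36, φ(77) = 60, φ(78) = 24, φ(79) = 78, φ(80) = 32, φ(81) = 54, φ(82) = 40, φ(83) = 82, φ(84) = 24, φ(85) = 64. Summing all 85 values: 2230. (Average order: Σ_{n ≤ x} φ(n) ~ (3/π²) x². For x = 85, (3/π²)·85² ≈ 2196.14.)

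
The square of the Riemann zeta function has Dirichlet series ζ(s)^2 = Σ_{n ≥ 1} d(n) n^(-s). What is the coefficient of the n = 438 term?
d(438) = 8

ζ(s)^2 = (Σ 1/m^s)(Σ 1/k^s). The coefficient of 1/n^s in the product is the number of ordered pairs (m, k) with mk = n, which equals d(n). For n = 438, divisors are [1, 2, 3, 6, 73, 146, 219, 438], so d(438) = 8.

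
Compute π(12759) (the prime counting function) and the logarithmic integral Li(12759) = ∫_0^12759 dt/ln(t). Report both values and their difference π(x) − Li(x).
π(12759) = 1522;  Li(12759) ≈ 1541.64;  π(x) − Li(x) ≈ -19.64.

Direct count of primes ≤ 12759 gives π(12759) = 1522. Numerical evaluation of the logarithmic integral gives Li(12759) ≈ 1541.64. The difference π(x) − Li(x) ≈ -19.64 is typically negative for small/moderate x (Li(x) overestimates), though Littlewood's theorem shows this sign changes infinitely often.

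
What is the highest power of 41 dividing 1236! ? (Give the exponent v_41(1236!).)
v_41(1236!) = 30

Legendre's formula: v_p(n!) = Σ_{k ≥ 1} ⌊n / p^k⌋. For p = 41, n = 1236, the terms are:
  ⌊1236/41^1⌋ = ⌊1236/41⌋ = 30
(the next term ⌊1236/41^2⌋ = 0, terminating the sum). Summing: v_41(1236!) = 30 = 30.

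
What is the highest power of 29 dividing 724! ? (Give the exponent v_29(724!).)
v_29(724!) = 24

Legendre's formula: v_p(n!) = Σ_{k ≥ 1} ⌊n / p^k⌋. For p = 29, n = 724, the terms are:
  ⌊724/29^1⌋ = ⌊724/29⌋ = 24
(the next term ⌊724/29^2⌋ = 0, terminating the sum). Summing: v_29(724!) = 24 = 24.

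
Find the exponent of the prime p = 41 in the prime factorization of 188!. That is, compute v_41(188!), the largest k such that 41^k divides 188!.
v_41(188!) = 4

Legendre's formula: v_p(n!) = Σ_{k ≥ 1} ⌊n / p^k⌋. For p = 41, n = 188, the terms are:
  ⌊188/41^1⌋ = ⌊188/41⌋ = 4
(the next term ⌊188/41^2⌋ = 0, terminating the sum). Summing: v_41(188!) = 4 = 4.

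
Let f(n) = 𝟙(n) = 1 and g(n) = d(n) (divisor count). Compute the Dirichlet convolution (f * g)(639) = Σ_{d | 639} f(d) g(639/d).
(𝟙 * d)(639) = 18

Divisors of 639: [1, 3, 9, 71, 213, 639]. For each d | 639:
  d = 1: 𝟙(1) · d(639/1) = 1 · 6 = 6
  d = 3: 𝟙(3) · d(639/3) = 1 · 4 = 4
  d = 9: 𝟙(9) · d(639/9) = 1 · 2 = 2
  d = 71: 𝟙(71) · d(639/71) = 1 · 3 = 3
  d = 213: 𝟙(213) · d(639/213) = 1 · 2 = 2
  d = 639: 𝟙(639) · d(639/639) = 1 · 1 = 1
Summing: (𝟙 * d)(639) = 6 + 4 + 2 + 3 + 2 + 1 = 18.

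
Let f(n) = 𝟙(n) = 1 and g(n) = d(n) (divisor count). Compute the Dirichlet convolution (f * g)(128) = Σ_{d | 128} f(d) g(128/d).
(𝟙 * d)(128) = 36

Divisors of 128: [1, 2, 4, 8, 16, 32, 64, 128]. For each d | 128:
  d = 1: 𝟙(1) · d(128/1) = 1 · 8 = 8
  d = 2: 𝟙(2) · d(128/2) = 1 · 7 = 7
  d = 4: 𝟙(4) · d(128/4) = 1 · 6 = 6
  d = 8: 𝟙(8) · d(128/8) = 1 · 5 = 5
  d = 16: 𝟙(16) · d(128/16) = 1 · 4 = 4
  d = 32: 𝟙(32) · d(128/32) = 1 · 3 = 3
  d = 64: 𝟙(64) · d(128/64) = 1 · 2 = 2
  d = 128: 𝟙(128) · d(128/128) = 1 · 1 = 1
Summing: (𝟙 * d)(128) = 8 + 7 + 6 + 5 + 4 + 3 + 2 + 1 = 36.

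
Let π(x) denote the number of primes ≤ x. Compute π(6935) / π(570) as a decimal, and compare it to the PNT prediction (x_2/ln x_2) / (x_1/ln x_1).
π(6935)/π(570) = 890/104 ≈ 8.5577;  PNT prediction ≈ 8.7293.

π(570) = 104 and π(6935) = 890, so π(6935)/π(570) ≈ 8.5577. The PNT-predicted ratio is (6935/ln(6935)) / (570/ln(570)) ≈ 8.7293. The two agree to within a few percent, as expected.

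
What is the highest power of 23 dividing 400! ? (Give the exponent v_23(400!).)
v_23(400!) = 17

Legendre's formula: v_p(n!) = Σ_{k ≥ 1} ⌊n / p^k⌋. For p = 23, n = 400, the terms are:
  ⌊400/23^1⌋ = ⌊400/23⌋ = 17
(the next term ⌊400/23^2⌋ = 0, terminating the sum). Summing: v_23(400!) = 17 = 17.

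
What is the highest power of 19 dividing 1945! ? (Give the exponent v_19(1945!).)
v_19(1945!) = 107

Legendre's formula: v_p(n!) = Σ_{k ≥ 1} ⌊n / p^k⌋. For p = 19, n = 1945, the terms are:
  ⌊1945/19^1⌋ = ⌊1945/19⌋ = 102
  ⌊1945/19^2⌋ = ⌊1945/361⌋ = 5
(the next term ⌊1945/19^3⌋ = 0, terminating the sum). Summing: v_19(1945!) = 102 + 5 = 107.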